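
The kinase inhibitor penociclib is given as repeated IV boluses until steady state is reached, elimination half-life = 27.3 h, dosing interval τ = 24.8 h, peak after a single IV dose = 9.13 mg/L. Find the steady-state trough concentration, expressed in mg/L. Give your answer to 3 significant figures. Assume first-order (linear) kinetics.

10.4 mg/L

k = ln2 / t½ = 0.693147 / 27.3 = 0.02539 h⁻¹
e^(−kτ) = e^(−0.02539 × 24.8) = 0.5328
Accumulation ratio R = 1 / (1 − e^(−kτ)) = 1 / (1 − 0.5328) = 2.140
Steady-state trough = C₀ × R × e^(−kτ) = 9.13 × 2.140 × 0.5328 = 10.41 mg/L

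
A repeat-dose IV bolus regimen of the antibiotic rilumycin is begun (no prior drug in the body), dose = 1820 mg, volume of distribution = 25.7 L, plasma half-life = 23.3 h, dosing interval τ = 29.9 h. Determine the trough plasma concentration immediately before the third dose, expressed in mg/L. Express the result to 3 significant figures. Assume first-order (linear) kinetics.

41.1 mg/L

C₀ per dose = Dose / Vd = 1820 / 25.7 = 70.82 mg/L
k = ln2 / t½ = 0.693147 / 23.3 = 0.02975 h⁻¹
Fraction remaining after one interval: r = e^(−kτ) = e^(−0.02975 × 29.9) = 0.4109
Before dose 3, 2 doses have been given (aged 1τ, 2τ).
C_trough = C₀ × (r + r²) = 70.82 × (0.4109 + 0.1688) = 41.05 mg/L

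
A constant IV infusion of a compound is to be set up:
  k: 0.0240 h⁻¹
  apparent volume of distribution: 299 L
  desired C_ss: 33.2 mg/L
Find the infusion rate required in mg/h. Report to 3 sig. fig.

CL = k × Vd = 0.02400 × 299 = 7.176 L/h
At steady state, infusion rate R₀ = Css × CL = 33.2 × 7.176 = 238.2 mg/h

238 mg/h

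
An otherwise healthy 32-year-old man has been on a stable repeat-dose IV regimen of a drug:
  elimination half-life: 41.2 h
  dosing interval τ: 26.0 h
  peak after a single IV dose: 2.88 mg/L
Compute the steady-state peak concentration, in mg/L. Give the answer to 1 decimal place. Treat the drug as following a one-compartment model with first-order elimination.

k = ln2 / t½ = 0.693147 / 41.2 = 0.01682 h⁻¹
e^(−kτ) = e^(−0.01682 × 26.0) = 0.6458
Accumulation ratio R = 1 / (1 − e^(−kτ)) = 1 / (1 − 0.6458) = 2.823
Steady-state peak = C₀ × R = 2.88 × 2.823 = 8.130 mg/L

8.1 mg/L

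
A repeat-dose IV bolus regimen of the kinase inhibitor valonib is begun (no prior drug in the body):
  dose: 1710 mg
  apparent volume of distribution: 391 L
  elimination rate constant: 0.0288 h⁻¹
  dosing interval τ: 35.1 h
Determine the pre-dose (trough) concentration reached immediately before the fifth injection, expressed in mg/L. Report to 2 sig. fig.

C₀ per dose = Dose / Vd = 1710 / 391 = 4.373 mg/L
Fraction remaining after one interval: r = e^(−kτ) = e^(−0.02880 × 35.1) = 0.3639
Before dose 5, 4 doses have been given (aged 1τ, 2τ, 3τ, 4τ).
C_trough = C₀ × (r + r² + … + r^4) = C₀ × r(1−r^4)/(1−r)
        = 4.373 × 0.3639 × (1 − 0.01754) / (1 − 0.3639) = 2.458 mg/L

2.5 mg/L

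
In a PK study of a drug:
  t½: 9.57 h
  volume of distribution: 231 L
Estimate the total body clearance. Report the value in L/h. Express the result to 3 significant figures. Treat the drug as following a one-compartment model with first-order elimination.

16.7 L/h

k = ln2 / t½ = 0.693147 / 9.57 = 0.07243 h⁻¹
CL = k × Vd = 0.07243 × 231 = 16.73 L/h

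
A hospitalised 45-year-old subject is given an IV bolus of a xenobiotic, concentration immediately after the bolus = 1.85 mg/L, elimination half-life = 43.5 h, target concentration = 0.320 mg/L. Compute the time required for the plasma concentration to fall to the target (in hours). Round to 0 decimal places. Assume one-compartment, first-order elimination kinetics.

110 h

k = ln2 / t½ = 0.693147 / 43.5 = 0.01593 h⁻¹
t = ln(C₀ / C) / k = ln(1.850 / 0.320) / 0.01593
  = ln(5.781) / 0.01593 = 1.755 / 0.01593 = 110.2 h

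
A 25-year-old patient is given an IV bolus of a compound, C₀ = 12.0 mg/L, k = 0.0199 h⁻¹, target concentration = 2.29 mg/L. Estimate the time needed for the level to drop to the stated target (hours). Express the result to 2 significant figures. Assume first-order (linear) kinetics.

83 h

t = ln(C₀ / C) / k = ln(12.00 / 2.29) / 0.01990
  = ln(5.240) / 0.01990 = 1.656 / 0.01990 = 83.22 h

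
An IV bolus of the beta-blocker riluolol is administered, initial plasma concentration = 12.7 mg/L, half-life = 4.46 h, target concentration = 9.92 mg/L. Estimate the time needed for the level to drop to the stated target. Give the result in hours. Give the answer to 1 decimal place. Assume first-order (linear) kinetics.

1.6 h

k = ln2 / t½ = 0.693147 / 4.46 = 0.1554 h⁻¹
t = ln(C₀ / C) / k = ln(12.70 / 9.92) / 0.1554
  = ln(1.280) / 0.1554 = 0.2469 / 0.1554 = 1.589 h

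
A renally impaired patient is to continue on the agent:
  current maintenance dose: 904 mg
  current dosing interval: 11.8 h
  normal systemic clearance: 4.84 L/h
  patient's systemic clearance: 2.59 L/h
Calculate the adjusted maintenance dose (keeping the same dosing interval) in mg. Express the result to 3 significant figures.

To keep the same average steady-state level, dosing rate must scale with clearance.
CL ratio = 2.59 / 4.84 = 0.5351
New dose (same interval) = 904 × 0.5351 = 483.7 mg

484 mg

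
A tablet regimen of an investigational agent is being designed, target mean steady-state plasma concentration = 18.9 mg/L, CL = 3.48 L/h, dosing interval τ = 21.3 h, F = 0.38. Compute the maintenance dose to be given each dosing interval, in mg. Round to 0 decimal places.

3687 mg

At steady state, F × (Dose/τ) = Css × CL.
Dose = Css × CL × τ / F = 18.9 × 3.480 × 21.3 / 0.38 = 3687 mg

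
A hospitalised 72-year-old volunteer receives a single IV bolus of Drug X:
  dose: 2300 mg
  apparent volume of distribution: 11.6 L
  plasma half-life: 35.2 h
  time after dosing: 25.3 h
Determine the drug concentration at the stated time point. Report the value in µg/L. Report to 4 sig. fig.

C₀ = Dose / Vd = 2300 / 11.6 = 198.3 mg/L
k = ln2 / t½ = 0.693147 / 35.2 = 0.01969 h⁻¹
C = C₀ · e^(−k·t) = 198.3 × e^(−0.01969 × 25.3)
  = 198.3 × 0.6076 = 120.5 mg/L
Convert: 120.5 mg/L × 1000 = 120500 µg/L

120500 µg/L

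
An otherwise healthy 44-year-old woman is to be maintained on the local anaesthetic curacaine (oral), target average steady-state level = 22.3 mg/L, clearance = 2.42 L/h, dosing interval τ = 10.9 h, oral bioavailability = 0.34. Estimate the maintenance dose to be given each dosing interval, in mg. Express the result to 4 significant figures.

At steady state, F × (Dose/τ) = Css × CL.
Dose = Css × CL × τ / F = 22.3 × 2.420 × 10.9 / 0.34 = 1730 mg

1730 mg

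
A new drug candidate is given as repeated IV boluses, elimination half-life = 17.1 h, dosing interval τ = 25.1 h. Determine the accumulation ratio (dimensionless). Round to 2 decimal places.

1.57

k = ln2 / t½ = 0.693147 / 17.1 = 0.04053 h⁻¹
e^(−kτ) = e^(−0.04053 × 25.1) = 0.3616
Accumulation ratio R = 1 / (1 − e^(−kτ)) = 1 / (1 − 0.3616) = 1.566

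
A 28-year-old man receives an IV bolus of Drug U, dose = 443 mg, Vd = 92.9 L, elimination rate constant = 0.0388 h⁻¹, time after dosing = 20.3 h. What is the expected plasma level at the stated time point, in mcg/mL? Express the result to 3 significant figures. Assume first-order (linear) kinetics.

2.17 mcg/mL

C₀ = Dose / Vd = 443.0 / 92.9 = 4.769 mg/L
C = C₀ · e^(−k·t) = 4.769 × e^(−0.03880 × 20.3)
  = 4.769 × 0.4549 = 2.169 mg/L
(2.169 mg/L = 2.169 mcg/mL)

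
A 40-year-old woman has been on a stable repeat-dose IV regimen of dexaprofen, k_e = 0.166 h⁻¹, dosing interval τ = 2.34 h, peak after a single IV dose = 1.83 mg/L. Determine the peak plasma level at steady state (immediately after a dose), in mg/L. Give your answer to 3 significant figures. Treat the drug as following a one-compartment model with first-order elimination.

e^(−kτ) = e^(−0.1660 × 2.34) = 0.6781
Accumulation ratio R = 1 / (1 − e^(−kτ)) = 1 / (1 − 0.6781) = 3.107
Steady-state peak = C₀ × R = 1.83 × 3.107 = 5.686 mg/L

5.69 mg/L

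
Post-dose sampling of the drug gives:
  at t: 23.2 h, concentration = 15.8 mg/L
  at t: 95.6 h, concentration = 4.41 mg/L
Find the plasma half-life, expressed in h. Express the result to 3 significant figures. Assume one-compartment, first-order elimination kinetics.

k = ln(C₁/C₂) / (t₂ − t₁) = ln(15.8/4.41) / (95.6 − 23.2)
  = 1.276 / 72.40 = 0.01762 h⁻¹
t½ = ln2 / k = 0.693147 / 0.01762 = 39.34 h

39.3 h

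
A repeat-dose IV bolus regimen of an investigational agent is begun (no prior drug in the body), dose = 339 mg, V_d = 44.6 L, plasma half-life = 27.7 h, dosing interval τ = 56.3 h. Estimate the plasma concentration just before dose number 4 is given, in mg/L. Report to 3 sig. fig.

C₀ per dose = Dose / Vd = 339 / 44.6 = 7.601 mg/L
k = ln2 / t½ = 0.693147 / 27.7 = 0.02502 h⁻¹
Fraction remaining after one interval: r = e^(−kτ) = e^(−0.02502 × 56.3) = 0.2445
Before dose 4, 3 doses have been given (aged 1τ, 2τ, 3τ).
C_trough = C₀ × (r + r² + … + r^3) = C₀ × r(1−r^3)/(1−r)
        = 7.601 × 0.2445 × (1 − 0.01462) / (1 − 0.2445) = 2.424 mg/L

2.42 mg/L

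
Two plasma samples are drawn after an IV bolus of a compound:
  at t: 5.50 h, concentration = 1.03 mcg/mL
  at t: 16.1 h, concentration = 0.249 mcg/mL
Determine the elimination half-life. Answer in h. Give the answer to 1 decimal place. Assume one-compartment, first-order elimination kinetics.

k = ln(C₁/C₂) / (t₂ − t₁) = ln(1.03/0.249) / (16.1 − 5.50)
  = 1.420 / 10.60 = 0.1340 h⁻¹
t½ = ln2 / k = 0.693147 / 0.1340 = 5.173 h

5.2 h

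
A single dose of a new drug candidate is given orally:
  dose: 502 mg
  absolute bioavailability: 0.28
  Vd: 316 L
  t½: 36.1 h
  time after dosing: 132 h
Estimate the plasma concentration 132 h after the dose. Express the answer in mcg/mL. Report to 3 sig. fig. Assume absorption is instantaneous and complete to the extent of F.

0.0353 mcg/mL

Amount reaching circulation = F × Dose = 0.28 × 502.0 = 140.6 mg
C₀ = F·Dose / Vd = 140.6 / 316 = 0.4449 mg/L
k = ln2 / t½ = 0.693147 / 36.1 = 0.01920 h⁻¹
C = C₀ · e^(−k·t) = 0.4449 × e^(−0.01920 × 132)
  = 0.4449 × 0.07931 = 0.03529 mg/L
(0.03529 mg/L = 0.03529 mcg/mL)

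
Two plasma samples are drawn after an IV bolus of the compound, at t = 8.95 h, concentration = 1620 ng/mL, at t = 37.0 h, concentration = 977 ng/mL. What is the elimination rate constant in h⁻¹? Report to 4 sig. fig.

0.01803 h⁻¹

k = ln(C₁/C₂) / (t₂ − t₁) = ln(1620/977) / (37.0 − 8.95)
  = 0.5057 / 28.05 = 0.01803 h⁻¹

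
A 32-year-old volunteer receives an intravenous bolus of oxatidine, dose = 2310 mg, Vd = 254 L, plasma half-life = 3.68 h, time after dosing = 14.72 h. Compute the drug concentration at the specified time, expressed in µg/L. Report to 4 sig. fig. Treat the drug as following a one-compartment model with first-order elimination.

C₀ = Dose / Vd = 2310 / 254 = 9.094 mg/L
k = ln2 / t½ = 0.693147 / 3.68 = 0.1884 h⁻¹
t / t½ = 14.72 / 3.68 = 4 half-lives
C = C₀ × (1/2)^4 = 9.094 × 0.06250 = 0.5684 mg/L
Convert: 0.5684 mg/L × 1000 = 568.4 µg/L

568.4 µg/L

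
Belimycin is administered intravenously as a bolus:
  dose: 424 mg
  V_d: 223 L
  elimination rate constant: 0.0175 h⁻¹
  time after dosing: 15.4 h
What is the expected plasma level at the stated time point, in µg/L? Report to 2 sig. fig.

1500 µg/L

C₀ = Dose / Vd = 424.0 / 223 = 1.901 mg/L
C = C₀ · e^(−k·t) = 1.901 × e^(−0.01750 × 15.4)
  = 1.901 × 0.7638 = 1.452 mg/L
Convert: 1.452 mg/L × 1000 = 1452 µg/L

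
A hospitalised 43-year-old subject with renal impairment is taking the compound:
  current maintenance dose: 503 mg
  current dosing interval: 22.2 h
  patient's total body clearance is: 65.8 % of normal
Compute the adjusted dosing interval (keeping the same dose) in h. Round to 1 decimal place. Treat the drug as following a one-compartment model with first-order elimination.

33.7 h

To keep the same average steady-state level, dosing rate must scale with clearance.
CL ratio = 65.8 / 100 = 0.6580
New interval (same dose) = 22.2 / 0.6580 = 33.74 h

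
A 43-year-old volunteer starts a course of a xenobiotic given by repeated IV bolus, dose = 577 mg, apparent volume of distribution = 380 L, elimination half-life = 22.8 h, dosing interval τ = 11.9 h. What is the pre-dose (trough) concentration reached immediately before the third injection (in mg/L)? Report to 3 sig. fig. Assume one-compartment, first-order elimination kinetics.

1.79 mg/L

C₀ per dose = Dose / Vd = 577 / 380 = 1.518 mg/L
k = ln2 / t½ = 0.693147 / 22.8 = 0.03040 h⁻¹
Fraction remaining after one interval: r = e^(−kτ) = e^(−0.03040 × 11.9) = 0.6964
Before dose 3, 2 doses have been given (aged 1τ, 2τ).
C_trough = C₀ × (r + r²) = 1.518 × (0.6964 + 0.4850) = 1.793 mg/L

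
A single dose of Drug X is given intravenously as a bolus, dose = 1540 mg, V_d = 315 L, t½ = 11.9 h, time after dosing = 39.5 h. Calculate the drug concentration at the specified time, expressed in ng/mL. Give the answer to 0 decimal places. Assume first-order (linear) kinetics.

490 ng/mL

C₀ = Dose / Vd = 1540 / 315 = 4.889 mg/L
k = ln2 / t½ = 0.693147 / 11.9 = 0.05825 h⁻¹
C = C₀ · e^(−k·t) = 4.889 × e^(−0.05825 × 39.5)
  = 4.889 × 0.1002 = 0.4899 mg/L
Convert: 0.4899 mg/L × 1000 = 489.9 ng/mL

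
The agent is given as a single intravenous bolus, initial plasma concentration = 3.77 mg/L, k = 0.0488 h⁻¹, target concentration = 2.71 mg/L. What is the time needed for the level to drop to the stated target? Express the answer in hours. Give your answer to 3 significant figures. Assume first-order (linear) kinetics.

t = ln(C₀ / C) / k = ln(3.770 / 2.71) / 0.04880
  = ln(1.391) / 0.04880 = 0.3300 / 0.04880 = 6.762 h

6.76 h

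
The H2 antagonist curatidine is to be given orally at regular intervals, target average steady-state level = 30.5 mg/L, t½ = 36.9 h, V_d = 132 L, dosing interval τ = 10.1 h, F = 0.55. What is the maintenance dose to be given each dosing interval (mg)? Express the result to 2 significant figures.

k = ln2 / t½ = 0.693147 / 36.9 = 0.01878 h⁻¹
CL = k × Vd = 0.01878 × 132 = 2.479 L/h
At steady state, F × (Dose/τ) = Css × CL.
Dose = Css × CL × τ / F = 30.5 × 2.479 × 10.1 / 0.55 = 1388 mg

1400 mg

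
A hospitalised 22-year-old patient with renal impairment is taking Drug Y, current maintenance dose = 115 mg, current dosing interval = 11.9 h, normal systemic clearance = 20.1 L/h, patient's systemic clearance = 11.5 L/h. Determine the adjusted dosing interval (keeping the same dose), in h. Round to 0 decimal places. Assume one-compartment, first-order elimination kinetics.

To keep the same average steady-state level, dosing rate must scale with clearance.
CL ratio = 11.5 / 20.1 = 0.5721
New interval (same dose) = 11.9 / 0.5721 = 20.80 h

21 h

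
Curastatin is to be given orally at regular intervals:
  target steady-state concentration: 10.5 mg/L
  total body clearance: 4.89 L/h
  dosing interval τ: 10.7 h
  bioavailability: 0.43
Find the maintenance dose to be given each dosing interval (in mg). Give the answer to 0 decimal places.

1278 mg

At steady state, F × (Dose/τ) = Css × CL.
Dose = Css × CL × τ / F = 10.5 × 4.890 × 10.7 / 0.43 = 1278 mg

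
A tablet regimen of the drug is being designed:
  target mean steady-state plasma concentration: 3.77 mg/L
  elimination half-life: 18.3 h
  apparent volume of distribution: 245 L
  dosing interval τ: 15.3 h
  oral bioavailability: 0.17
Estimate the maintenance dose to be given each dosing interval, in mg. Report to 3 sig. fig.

k = ln2 / t½ = 0.693147 / 18.3 = 0.03788 h⁻¹
CL = k × Vd = 0.03788 × 245 = 9.281 L/h
At steady state, F × (Dose/τ) = Css × CL.
Dose = Css × CL × τ / F = 3.77 × 9.281 × 15.3 / 0.17 = 3149 mg

3150 mg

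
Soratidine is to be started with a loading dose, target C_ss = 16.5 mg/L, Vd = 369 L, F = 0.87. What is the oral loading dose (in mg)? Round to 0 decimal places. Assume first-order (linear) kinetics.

6998 mg

LD = Css × Vd / F = 16.5 × 369 / 0.87 = 6998 mg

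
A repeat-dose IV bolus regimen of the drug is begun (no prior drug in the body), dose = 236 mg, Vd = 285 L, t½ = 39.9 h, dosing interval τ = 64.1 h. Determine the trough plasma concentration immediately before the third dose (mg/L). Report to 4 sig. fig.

0.3612 mg/L

C₀ per dose = Dose / Vd = 236 / 285 = 0.8281 mg/L
k = ln2 / t½ = 0.693147 / 39.9 = 0.01737 h⁻¹
Fraction remaining after one interval: r = e^(−kτ) = e^(−0.01737 × 64.1) = 0.3284
Before dose 3, 2 doses have been given (aged 1τ, 2τ).
C_trough = C₀ × (r + r²) = 0.8281 × (0.3284 + 0.1078) = 0.3612 mg/L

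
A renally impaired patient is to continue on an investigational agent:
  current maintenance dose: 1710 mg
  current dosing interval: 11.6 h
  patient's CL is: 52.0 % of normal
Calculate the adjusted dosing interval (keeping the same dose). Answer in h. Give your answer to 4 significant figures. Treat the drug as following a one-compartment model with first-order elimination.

22.31 h

To keep the same average steady-state level, dosing rate must scale with clearance.
CL ratio = 52.0 / 100 = 0.5200
New interval (same dose) = 11.6 / 0.5200 = 22.31 h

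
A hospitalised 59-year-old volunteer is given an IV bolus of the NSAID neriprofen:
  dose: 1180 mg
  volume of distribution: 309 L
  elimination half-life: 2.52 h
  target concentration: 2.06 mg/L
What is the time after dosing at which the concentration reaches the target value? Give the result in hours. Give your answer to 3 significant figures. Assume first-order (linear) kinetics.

2.24 h

C₀ = Dose / Vd = 1180 / 309 = 3.819 mg/L
k = ln2 / t½ = 0.693147 / 2.52 = 0.2751 h⁻¹
t = ln(C₀ / C) / k = ln(3.819 / 2.06) / 0.2751
  = ln(1.854) / 0.2751 = 0.6173 / 0.2751 = 2.244 h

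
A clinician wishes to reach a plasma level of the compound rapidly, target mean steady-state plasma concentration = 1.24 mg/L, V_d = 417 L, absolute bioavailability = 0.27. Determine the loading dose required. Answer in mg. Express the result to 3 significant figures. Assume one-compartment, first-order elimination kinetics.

1920 mg

LD = Css × Vd / F = 1.24 × 417 / 0.27 = 1915 mg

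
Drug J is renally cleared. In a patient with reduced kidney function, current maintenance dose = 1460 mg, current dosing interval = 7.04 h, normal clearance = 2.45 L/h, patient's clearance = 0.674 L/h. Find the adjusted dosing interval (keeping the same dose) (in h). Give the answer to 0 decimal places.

26 h

To keep the same average steady-state level, dosing rate must scale with clearance.
CL ratio = 0.674 / 2.45 = 0.2751
New interval (same dose) = 7.04 / 0.2751 = 25.59 h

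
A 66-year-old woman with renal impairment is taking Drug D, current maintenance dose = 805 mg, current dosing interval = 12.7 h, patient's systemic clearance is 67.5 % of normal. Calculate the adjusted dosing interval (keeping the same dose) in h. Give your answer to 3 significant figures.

18.8 h

To keep the same average steady-state level, dosing rate must scale with clearance.
CL ratio = 67.5 / 100 = 0.6750
New interval (same dose) = 12.7 / 0.6750 = 18.81 h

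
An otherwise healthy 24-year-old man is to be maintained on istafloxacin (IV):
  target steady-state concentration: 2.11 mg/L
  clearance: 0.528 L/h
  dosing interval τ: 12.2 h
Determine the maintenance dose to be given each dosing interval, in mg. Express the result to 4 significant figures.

At steady state, Dose/τ = Css × CL.
Dose = Css × CL × τ = 2.11 × 0.5280 × 12.2 = 13.59 mg

13.59 mg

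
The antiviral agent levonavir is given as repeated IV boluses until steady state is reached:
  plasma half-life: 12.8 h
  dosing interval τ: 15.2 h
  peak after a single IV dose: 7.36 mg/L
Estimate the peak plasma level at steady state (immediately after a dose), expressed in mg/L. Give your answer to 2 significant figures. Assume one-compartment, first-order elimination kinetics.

k = ln2 / t½ = 0.693147 / 12.8 = 0.05415 h⁻¹
e^(−kτ) = e^(−0.05415 × 15.2) = 0.4391
Accumulation ratio R = 1 / (1 − e^(−kτ)) = 1 / (1 − 0.4391) = 1.783
Steady-state peak = C₀ × R = 7.36 × 1.783 = 13.12 mg/L

13 mg/L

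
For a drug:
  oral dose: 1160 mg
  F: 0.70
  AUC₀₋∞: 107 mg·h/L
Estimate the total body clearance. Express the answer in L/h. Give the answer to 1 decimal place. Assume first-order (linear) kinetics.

CL = F·Dose / AUC = 0.70 × 1160 / 107 = 7.589 L/h

7.6 L/h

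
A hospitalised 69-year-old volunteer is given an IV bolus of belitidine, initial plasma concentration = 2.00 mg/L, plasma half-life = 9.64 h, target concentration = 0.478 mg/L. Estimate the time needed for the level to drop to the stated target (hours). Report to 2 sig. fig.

k = ln2 / t½ = 0.693147 / 9.64 = 0.07190 h⁻¹
t = ln(C₀ / C) / k = ln(2.000 / 0.478) / 0.07190
  = ln(4.184) / 0.07190 = 1.431 / 0.07190 = 19.90 h

20 h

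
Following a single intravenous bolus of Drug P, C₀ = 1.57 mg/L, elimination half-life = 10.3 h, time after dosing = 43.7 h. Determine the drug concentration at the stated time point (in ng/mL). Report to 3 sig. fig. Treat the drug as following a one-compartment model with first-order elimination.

k = ln2 / t½ = 0.693147 / 10.3 = 0.06730 h⁻¹
C = C₀ · e^(−k·t) = 1.570 × e^(−0.06730 × 43.7)
  = 1.570 × 0.05281 = 0.08291 mg/L
Convert: 0.08291 mg/L × 1000 = 82.91 ng/mL

82.9 ng/mL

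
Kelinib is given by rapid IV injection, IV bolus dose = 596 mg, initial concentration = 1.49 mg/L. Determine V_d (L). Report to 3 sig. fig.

Vd = Dose / C₀ = 596.0 / 1.49 = 400.0 L

400 L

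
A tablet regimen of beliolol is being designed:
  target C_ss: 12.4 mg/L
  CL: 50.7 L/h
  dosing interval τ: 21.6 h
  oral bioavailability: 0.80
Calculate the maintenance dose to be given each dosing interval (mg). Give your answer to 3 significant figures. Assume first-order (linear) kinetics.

17000 mg

At steady state, F × (Dose/τ) = Css × CL.
Dose = Css × CL × τ / F = 12.4 × 50.70 × 21.6 / 0.80 = 16970 mg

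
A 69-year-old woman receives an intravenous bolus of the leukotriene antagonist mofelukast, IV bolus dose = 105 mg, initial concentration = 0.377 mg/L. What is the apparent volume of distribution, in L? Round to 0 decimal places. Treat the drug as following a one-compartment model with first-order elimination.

279 L

Vd = Dose / C₀ = 105.0 / 0.377 = 278.5 L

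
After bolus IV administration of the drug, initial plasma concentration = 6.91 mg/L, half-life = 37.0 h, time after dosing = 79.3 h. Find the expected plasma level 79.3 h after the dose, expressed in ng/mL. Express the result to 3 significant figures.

k = ln2 / t½ = 0.693147 / 37.0 = 0.01873 h⁻¹
C = C₀ · e^(−k·t) = 6.910 × e^(−0.01873 × 79.3)
  = 6.910 × 0.2264 = 1.564 mg/L
Convert: 1.564 mg/L × 1000 = 1564 ng/mL

1560 ng/mL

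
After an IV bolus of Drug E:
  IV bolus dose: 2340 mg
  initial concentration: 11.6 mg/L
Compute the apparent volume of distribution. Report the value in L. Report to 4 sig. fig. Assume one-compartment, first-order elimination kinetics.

201.7 L

Vd = Dose / C₀ = 2340 / 11.6 = 201.7 L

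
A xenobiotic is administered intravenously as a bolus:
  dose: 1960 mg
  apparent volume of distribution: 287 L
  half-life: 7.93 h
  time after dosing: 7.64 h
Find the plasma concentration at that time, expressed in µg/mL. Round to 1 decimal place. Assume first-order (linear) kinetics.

3.5 µg/mL

C₀ = Dose / Vd = 1960 / 287 = 6.829 mg/L
k = ln2 / t½ = 0.693147 / 7.93 = 0.08741 h⁻¹
C = C₀ · e^(−k·t) = 6.829 × e^(−0.08741 × 7.64)
  = 6.829 × 0.5128 = 3.502 mg/L
(3.502 mg/L = 3.502 µg/mL)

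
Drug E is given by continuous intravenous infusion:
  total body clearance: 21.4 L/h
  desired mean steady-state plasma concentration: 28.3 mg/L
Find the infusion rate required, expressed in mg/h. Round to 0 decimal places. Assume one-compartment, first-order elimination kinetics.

606 mg/h

At steady state, infusion rate R₀ = Css × CL = 28.3 × 21.40 = 605.6 mg/h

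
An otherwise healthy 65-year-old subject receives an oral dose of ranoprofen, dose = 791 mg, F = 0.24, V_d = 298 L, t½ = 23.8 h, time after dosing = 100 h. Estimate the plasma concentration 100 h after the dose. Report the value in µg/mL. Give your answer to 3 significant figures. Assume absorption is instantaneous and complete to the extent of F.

0.0346 µg/mL

Amount reaching circulation = F × Dose = 0.24 × 791.0 = 189.8 mg
C₀ = F·Dose / Vd = 189.8 / 298 = 0.6369 mg/L
k = ln2 / t½ = 0.693147 / 23.8 = 0.02912 h⁻¹
C = C₀ · e^(−k·t) = 0.6369 × e^(−0.02912 × 100)
  = 0.6369 × 0.05437 = 0.03463 mg/L
(0.03463 mg/L = 0.03463 µg/mL)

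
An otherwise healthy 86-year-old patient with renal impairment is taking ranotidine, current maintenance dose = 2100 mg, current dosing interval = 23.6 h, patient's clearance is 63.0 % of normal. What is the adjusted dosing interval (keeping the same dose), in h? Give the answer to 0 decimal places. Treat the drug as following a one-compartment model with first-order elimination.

To keep the same average steady-state level, dosing rate must scale with clearance.
CL ratio = 63.0 / 100 = 0.6300
New interval (same dose) = 23.6 / 0.6300 = 37.46 h

37 h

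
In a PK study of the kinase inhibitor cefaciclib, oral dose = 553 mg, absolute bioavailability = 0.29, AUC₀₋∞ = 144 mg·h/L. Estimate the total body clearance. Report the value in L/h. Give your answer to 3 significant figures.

CL = F·Dose / AUC = 0.29 × 553 / 144 = 1.114 L/h

1.11 L/h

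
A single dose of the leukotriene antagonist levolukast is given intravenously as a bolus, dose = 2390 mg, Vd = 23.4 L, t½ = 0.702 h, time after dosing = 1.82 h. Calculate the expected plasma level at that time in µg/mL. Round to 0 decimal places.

17 µg/mL

C₀ = Dose / Vd = 2390 / 23.4 = 102.1 mg/L
k = ln2 / t½ = 0.693147 / 0.702 = 0.9874 h⁻¹
C = C₀ · e^(−k·t) = 102.1 × e^(−0.9874 × 1.82)
  = 102.1 × 0.1658 = 16.93 mg/L
(16.93 mg/L = 16.93 µg/mL)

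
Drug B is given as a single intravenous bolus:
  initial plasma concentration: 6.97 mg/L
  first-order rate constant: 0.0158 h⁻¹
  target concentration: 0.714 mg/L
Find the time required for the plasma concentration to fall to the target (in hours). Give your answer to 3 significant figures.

t = ln(C₀ / C) / k = ln(6.970 / 0.714) / 0.01580
  = ln(9.762) / 0.01580 = 2.278 / 0.01580 = 144.2 h

144 h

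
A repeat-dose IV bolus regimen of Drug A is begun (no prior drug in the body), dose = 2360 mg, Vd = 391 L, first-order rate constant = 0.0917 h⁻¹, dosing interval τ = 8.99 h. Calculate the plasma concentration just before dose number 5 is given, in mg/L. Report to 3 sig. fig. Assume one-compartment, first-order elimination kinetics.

4.54 mg/L

C₀ per dose = Dose / Vd = 2360 / 391 = 6.036 mg/L
Fraction remaining after one interval: r = e^(−kτ) = e^(−0.09170 × 8.99) = 0.4385
Before dose 5, 4 doses have been given (aged 1τ, 2τ, 3τ, 4τ).
C_trough = C₀ × (r + r² + … + r^4) = C₀ × r(1−r^4)/(1−r)
        = 6.036 × 0.4385 × (1 − 0.03697) / (1 − 0.4385) = 4.540 mg/L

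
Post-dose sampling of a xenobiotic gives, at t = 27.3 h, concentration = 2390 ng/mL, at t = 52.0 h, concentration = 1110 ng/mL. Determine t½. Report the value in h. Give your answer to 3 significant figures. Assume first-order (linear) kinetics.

22.3 h

k = ln(C₁/C₂) / (t₂ − t₁) = ln(2390/1110) / (52.0 − 27.3)
  = 0.7669 / 24.70 = 0.03105 h⁻¹
t½ = ln2 / k = 0.693147 / 0.03105 = 22.32 h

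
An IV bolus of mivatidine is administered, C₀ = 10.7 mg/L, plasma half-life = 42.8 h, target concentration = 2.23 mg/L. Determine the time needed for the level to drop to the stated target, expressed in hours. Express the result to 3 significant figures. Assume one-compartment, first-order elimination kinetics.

96.8 h

k = ln2 / t½ = 0.693147 / 42.8 = 0.01620 h⁻¹
t = ln(C₀ / C) / k = ln(10.70 / 2.23) / 0.01620
  = ln(4.798) / 0.01620 = 1.568 / 0.01620 = 96.79 h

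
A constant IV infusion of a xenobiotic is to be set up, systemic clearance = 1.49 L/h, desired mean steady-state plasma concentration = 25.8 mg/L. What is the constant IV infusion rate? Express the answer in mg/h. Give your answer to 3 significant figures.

At steady state, infusion rate R₀ = Css × CL = 25.8 × 1.490 = 38.44 mg/h

38.4 mg/h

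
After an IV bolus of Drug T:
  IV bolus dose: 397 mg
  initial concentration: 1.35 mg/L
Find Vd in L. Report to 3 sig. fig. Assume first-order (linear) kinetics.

294 L

Vd = Dose / C₀ = 397.0 / 1.35 = 294.1 L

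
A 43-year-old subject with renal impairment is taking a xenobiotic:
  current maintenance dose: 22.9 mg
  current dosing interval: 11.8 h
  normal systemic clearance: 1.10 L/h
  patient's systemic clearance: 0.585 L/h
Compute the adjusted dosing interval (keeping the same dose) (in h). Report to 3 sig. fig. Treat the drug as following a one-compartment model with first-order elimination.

22.2 h

To keep the same average steady-state level, dosing rate must scale with clearance.
CL ratio = 0.585 / 1.10 = 0.5318
New interval (same dose) = 11.8 / 0.5318 = 22.19 h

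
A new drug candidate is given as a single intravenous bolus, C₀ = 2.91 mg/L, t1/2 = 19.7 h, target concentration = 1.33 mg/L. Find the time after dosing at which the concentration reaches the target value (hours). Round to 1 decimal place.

22.3 h

k = ln2 / t½ = 0.693147 / 19.7 = 0.03519 h⁻¹
t = ln(C₀ / C) / k = ln(2.910 / 1.33) / 0.03519
  = ln(2.188) / 0.03519 = 0.7830 / 0.03519 = 22.25 h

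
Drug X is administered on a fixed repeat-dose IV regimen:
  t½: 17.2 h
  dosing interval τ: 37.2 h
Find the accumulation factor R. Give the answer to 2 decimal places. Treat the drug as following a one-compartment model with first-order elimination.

k = ln2 / t½ = 0.693147 / 17.2 = 0.04030 h⁻¹
e^(−kτ) = e^(−0.04030 × 37.2) = 0.2233
Accumulation ratio R = 1 / (1 − e^(−kτ)) = 1 / (1 − 0.2233) = 1.287

1.29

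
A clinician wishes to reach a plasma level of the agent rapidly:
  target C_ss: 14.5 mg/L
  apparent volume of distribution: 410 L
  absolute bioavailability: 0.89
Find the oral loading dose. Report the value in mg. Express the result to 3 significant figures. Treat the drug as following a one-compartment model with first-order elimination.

LD = Css × Vd / F = 14.5 × 410 / 0.89 = 6680 mg

6680 mg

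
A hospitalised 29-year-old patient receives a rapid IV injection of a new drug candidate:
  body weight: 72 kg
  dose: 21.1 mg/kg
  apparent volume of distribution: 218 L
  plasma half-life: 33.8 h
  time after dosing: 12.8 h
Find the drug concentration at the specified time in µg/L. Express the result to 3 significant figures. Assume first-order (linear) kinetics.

5360 µg/L

Total dose = 21.1 × 72 = 1519 mg
C₀ = Dose / Vd = 1519 / 218 = 6.968 mg/L
k = ln2 / t½ = 0.693147 / 33.8 = 0.02051 h⁻¹
C = C₀ · e^(−k·t) = 6.968 × e^(−0.02051 × 12.8)
  = 6.968 × 0.7691 = 5.359 mg/L
Convert: 5.359 mg/L × 1000 = 5359 µg/L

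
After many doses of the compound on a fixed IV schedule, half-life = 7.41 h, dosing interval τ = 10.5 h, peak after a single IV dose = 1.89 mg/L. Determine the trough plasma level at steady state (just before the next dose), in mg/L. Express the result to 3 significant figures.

1.13 mg/L

k = ln2 / t½ = 0.693147 / 7.41 = 0.09354 h⁻¹
e^(−kτ) = e^(−0.09354 × 10.5) = 0.3745
Accumulation ratio R = 1 / (1 − e^(−kτ)) = 1 / (1 − 0.3745) = 1.599
Steady-state trough = C₀ × R × e^(−kτ) = 1.89 × 1.599 × 0.3745 = 1.132 mg/L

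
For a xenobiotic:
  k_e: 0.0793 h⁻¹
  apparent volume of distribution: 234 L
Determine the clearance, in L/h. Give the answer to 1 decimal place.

18.6 L/h

CL = k × Vd = 0.0793 × 234 = 18.56 L/h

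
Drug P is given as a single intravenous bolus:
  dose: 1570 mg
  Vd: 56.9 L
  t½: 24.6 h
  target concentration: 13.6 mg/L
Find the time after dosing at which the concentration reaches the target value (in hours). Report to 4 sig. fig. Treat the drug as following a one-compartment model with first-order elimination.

C₀ = Dose / Vd = 1570 / 56.9 = 27.59 mg/L
k = ln2 / t½ = 0.693147 / 24.6 = 0.02818 h⁻¹
t = ln(C₀ / C) / k = ln(27.59 / 13.6) / 0.02818
  = ln(2.029) / 0.02818 = 0.7075 / 0.02818 = 25.11 h

25.11 h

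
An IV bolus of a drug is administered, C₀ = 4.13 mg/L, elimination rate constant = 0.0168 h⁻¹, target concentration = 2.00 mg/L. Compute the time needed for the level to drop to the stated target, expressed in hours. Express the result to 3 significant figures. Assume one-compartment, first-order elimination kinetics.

43.2 h

t = ln(C₀ / C) / k = ln(4.130 / 2.00) / 0.01680
  = ln(2.065) / 0.01680 = 0.7251 / 0.01680 = 43.16 h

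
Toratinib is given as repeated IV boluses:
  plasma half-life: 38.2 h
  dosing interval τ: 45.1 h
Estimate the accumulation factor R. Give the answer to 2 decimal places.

1.79

k = ln2 / t½ = 0.693147 / 38.2 = 0.01815 h⁻¹
e^(−kτ) = e^(−0.01815 × 45.1) = 0.4411
Accumulation ratio R = 1 / (1 − e^(−kτ)) = 1 / (1 − 0.4411) = 1.789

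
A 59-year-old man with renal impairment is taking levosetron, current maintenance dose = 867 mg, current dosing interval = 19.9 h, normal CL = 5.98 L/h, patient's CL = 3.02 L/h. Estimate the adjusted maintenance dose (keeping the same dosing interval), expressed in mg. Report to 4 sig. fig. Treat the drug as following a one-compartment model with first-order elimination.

437.8 mg

To keep the same average steady-state level, dosing rate must scale with clearance.
CL ratio = 3.02 / 5.98 = 0.5050
New dose (same interval) = 867 × 0.5050 = 437.8 mg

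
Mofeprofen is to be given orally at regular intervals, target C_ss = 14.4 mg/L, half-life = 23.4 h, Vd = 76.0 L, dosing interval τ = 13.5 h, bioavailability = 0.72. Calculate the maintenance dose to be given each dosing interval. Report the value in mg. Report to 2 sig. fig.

610 mg

k = ln2 / t½ = 0.693147 / 23.4 = 0.02962 h⁻¹
CL = k × Vd = 0.02962 × 76.0 = 2.251 L/h
At steady state, F × (Dose/τ) = Css × CL.
Dose = Css × CL × τ / F = 14.4 × 2.251 × 13.5 / 0.72 = 607.8 mg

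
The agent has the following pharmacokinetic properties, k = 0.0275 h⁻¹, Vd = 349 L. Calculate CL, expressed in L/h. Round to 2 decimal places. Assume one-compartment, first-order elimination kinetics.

CL = k × Vd = 0.0275 × 349 = 9.598 L/h

9.60 L/h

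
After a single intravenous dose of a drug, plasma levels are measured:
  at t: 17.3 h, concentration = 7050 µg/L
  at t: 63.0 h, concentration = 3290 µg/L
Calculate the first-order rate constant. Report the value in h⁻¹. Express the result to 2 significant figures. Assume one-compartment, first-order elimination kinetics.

0.017 h⁻¹

k = ln(C₁/C₂) / (t₂ − t₁) = ln(7050/3290) / (63.0 − 17.3)
  = 0.7621 / 45.70 = 0.01668 h⁻¹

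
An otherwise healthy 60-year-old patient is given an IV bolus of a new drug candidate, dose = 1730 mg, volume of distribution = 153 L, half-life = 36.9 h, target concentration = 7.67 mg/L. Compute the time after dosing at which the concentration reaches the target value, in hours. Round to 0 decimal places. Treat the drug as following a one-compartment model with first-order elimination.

21 h

C₀ = Dose / Vd = 1730 / 153 = 11.31 mg/L
k = ln2 / t½ = 0.693147 / 36.9 = 0.01878 h⁻¹
t = ln(C₀ / C) / k = ln(11.31 / 7.67) / 0.01878
  = ln(1.475) / 0.01878 = 0.3887 / 0.01878 = 20.70 h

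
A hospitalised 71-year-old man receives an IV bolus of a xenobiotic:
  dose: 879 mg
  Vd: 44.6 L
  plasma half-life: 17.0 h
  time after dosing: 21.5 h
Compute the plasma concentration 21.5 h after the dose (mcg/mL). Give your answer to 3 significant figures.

C₀ = Dose / Vd = 879.0 / 44.6 = 19.71 mg/L
k = ln2 / t½ = 0.693147 / 17.0 = 0.04077 h⁻¹
C = C₀ · e^(−k·t) = 19.71 × e^(−0.04077 × 21.5)
  = 19.71 × 0.4162 = 8.203 mg/L
(8.203 mg/L = 8.203 mcg/mL)

8.20 mcg/mL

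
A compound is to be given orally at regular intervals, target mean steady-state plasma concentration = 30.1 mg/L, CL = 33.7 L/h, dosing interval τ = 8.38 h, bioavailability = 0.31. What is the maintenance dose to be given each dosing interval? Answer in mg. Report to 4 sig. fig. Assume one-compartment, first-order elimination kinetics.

27420 mg

At steady state, F × (Dose/τ) = Css × CL.
Dose = Css × CL × τ / F = 30.1 × 33.70 × 8.38 / 0.31 = 27420 mg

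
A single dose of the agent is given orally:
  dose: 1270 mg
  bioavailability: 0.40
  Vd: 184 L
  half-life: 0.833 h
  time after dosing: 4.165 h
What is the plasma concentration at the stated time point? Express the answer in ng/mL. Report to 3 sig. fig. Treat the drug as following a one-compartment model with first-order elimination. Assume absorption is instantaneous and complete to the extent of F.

Amount reaching circulation = F × Dose = 0.40 × 1270 = 508.0 mg
C₀ = F·Dose / Vd = 508.0 / 184 = 2.761 mg/L
k = ln2 / t½ = 0.693147 / 0.833 = 0.8321 h⁻¹
t / t½ = 4.165 / 0.833 = 5 half-lives
C = C₀ × (1/2)^5 = 2.761 × 0.03125 = 0.08628 mg/L
Convert: 0.08628 mg/L × 1000 = 86.28 ng/mL

86.3 ng/mL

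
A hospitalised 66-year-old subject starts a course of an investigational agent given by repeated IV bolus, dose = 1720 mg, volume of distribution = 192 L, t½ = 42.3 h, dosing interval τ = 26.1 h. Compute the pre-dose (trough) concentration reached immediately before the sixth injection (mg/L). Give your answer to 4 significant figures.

14.81 mg/L

C₀ per dose = Dose / Vd = 1720 / 192 = 8.958 mg/L
k = ln2 / t½ = 0.693147 / 42.3 = 0.01639 h⁻¹
Fraction remaining after one interval: r = e^(−kτ) = e^(−0.01639 × 26.1) = 0.6520
Before dose 6, 5 doses have been given (aged 1τ, 2τ, 3τ, 4τ, 5τ).
C_trough = C₀ × (r + r² + … + r^5) = C₀ × r(1−r^5)/(1−r)
        = 8.958 × 0.6520 × (1 − 0.1178) / (1 − 0.6520) = 14.81 mg/L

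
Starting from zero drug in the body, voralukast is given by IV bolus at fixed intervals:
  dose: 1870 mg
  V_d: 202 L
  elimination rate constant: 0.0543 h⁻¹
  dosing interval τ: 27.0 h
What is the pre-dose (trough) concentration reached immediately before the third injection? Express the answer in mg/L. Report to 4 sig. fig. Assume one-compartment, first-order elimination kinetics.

C₀ per dose = Dose / Vd = 1870 / 202 = 9.257 mg/L
Fraction remaining after one interval: r = e^(−kτ) = e^(−0.05430 × 27.0) = 0.2308
Before dose 3, 2 doses have been given (aged 1τ, 2τ).
C_trough = C₀ × (r + r²) = 9.257 × (0.2308 + 0.05327) = 2.630 mg/L

2.630 mg/L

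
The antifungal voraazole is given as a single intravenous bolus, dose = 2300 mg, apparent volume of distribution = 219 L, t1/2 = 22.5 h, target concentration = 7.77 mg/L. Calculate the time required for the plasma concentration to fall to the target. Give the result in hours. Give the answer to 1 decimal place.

9.8 h

C₀ = Dose / Vd = 2300 / 219 = 10.50 mg/L
k = ln2 / t½ = 0.693147 / 22.5 = 0.03081 h⁻¹
t = ln(C₀ / C) / k = ln(10.50 / 7.77) / 0.03081
  = ln(1.351) / 0.03081 = 0.3008 / 0.03081 = 9.763 h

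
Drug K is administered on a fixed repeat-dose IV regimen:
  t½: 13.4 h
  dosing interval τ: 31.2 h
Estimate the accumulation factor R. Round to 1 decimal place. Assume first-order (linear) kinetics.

1.2

k = ln2 / t½ = 0.693147 / 13.4 = 0.05173 h⁻¹
e^(−kτ) = e^(−0.05173 × 31.2) = 0.1991
Accumulation ratio R = 1 / (1 − e^(−kτ)) = 1 / (1 − 0.1991) = 1.249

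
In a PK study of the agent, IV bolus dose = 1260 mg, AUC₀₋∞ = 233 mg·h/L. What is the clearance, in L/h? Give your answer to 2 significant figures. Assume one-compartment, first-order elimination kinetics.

5.4 L/h

CL = Dose / AUC = 1260 / 233 = 5.408 L/h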